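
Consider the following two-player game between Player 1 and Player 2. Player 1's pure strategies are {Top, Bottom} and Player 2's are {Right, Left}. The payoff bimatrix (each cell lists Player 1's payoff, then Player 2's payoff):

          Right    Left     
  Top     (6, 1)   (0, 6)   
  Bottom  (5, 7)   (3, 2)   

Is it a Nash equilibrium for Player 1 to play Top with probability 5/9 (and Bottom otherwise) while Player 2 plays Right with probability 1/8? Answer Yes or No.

No

Given Player 1's mix p = 5/9, Player 2's payoff from Right is 11/3 but from Left is 38/9. Player 2 strictly prefers Left, so Player 2 would not mix.
So the proposed profile is not a Nash equilibrium.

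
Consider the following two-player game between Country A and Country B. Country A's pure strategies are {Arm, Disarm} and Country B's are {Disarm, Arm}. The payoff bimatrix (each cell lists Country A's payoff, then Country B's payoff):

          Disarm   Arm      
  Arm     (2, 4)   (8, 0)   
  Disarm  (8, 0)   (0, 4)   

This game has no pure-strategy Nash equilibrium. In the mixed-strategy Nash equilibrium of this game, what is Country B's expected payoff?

2

In a mixed equilibrium Country B is indifferent between Disarm and Arm; this condition fixes p.
  Country B's payoff to Disarm: p·4 + (1−p)·0 = 4p
  Country B's payoff to Arm: p·0 + (1−p)·4 = -4p + 4
  4p = -4p + 4  ⇒  8p = 4  ⇒  p = 1/2.
At equilibrium Country B is indifferent across columns, so Country B's payoff equals the payoff from Disarm: (1/2)·4 + (1/2)·0 = 2.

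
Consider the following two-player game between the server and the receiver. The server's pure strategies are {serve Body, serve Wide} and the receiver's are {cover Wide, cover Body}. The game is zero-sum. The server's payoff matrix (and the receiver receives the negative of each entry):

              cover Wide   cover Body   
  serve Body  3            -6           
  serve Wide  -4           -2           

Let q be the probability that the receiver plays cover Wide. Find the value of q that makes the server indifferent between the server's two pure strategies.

q = 4/11

The receiver's mix must leave the server indifferent between serve Body and serve Wide.
  the server's payoff from serve Body: q·3 + (1−q)·(-6) = 9q - 6
  the server's payoff from serve Wide: q·(-4) + (1−q)·(-2) = -2q - 2
  9q - 6 = -2q - 2  ⇒  11q = 4  ⇒  q = 4/11.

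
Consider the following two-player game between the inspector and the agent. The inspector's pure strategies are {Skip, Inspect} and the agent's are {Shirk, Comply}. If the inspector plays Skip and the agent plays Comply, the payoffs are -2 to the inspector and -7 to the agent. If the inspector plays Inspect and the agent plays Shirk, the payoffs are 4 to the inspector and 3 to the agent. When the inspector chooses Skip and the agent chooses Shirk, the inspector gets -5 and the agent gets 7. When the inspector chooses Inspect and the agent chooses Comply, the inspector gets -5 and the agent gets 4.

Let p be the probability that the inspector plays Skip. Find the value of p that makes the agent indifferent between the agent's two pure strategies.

p = 1/15

In a mixed equilibrium the agent is indifferent between Shirk and Comply; this condition fixes p.
  the agent's payoff to Shirk: p·7 + (1−p)·3 = 4p + 3
  the agent's payoff to Comply: p·(-7) + (1−p)·4 = -11p + 4
  4p + 3 = -11p + 4  ⇒  15p = 1  ⇒  p = 1/15.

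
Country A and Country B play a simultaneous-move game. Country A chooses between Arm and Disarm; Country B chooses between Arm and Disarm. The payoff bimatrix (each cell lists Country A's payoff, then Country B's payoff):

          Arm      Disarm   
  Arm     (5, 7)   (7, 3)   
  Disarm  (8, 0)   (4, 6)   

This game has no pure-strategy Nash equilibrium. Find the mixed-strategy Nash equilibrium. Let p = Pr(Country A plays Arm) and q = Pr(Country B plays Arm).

In a mixed equilibrium Country B is indifferent between Arm and Disarm; this condition fixes p.
  Country B's payoff from Arm: p·7 + (1−p)·0 = 7p
  Country B's payoff from Disarm: p·3 + (1−p)·6 = -3p + 6
  7p = -3p + 6  ⇒  10p = 6  ⇒  p = 3/5.
Country B's mix must leave Country A indifferent between Arm and Disarm.
  Country A's expected payoff from Arm: q·5 + (1−q)·7 = -2q + 7
  Country A's expected payoff from Disarm: q·8 + (1−q)·4 = 4q + 4
  -2q + 7 = 4q + 4  ⇒  -6q = -3  ⇒  q = 1/2.

p = 3/5, q = 1/2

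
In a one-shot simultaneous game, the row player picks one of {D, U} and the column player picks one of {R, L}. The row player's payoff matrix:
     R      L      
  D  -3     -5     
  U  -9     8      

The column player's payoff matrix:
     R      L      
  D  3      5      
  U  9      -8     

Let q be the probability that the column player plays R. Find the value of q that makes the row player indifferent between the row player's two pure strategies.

q = 13/19

Set the row player's expected payoff from D equal to that from U:
  the row player's payoff to D: q·(-3) + (1−q)·(-5) = 2q - 5
  the row player's payoff to U: q·(-9) + (1−q)·8 = -17q + 8
  2q - 5 = -17q + 8  ⇒  19q = 13  ⇒  q = 13/19.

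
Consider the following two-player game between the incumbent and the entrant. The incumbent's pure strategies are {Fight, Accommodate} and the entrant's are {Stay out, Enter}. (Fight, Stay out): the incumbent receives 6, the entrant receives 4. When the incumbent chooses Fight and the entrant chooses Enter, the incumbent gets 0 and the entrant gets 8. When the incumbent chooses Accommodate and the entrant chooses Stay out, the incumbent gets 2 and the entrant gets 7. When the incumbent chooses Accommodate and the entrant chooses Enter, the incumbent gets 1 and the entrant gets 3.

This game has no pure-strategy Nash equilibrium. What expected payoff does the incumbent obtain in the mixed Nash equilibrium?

6/5

The entrant's mix must leave the incumbent indifferent between Fight and Accommodate.
  the incumbent's expected payoff from Fight: q·6 + (1−q)·0 = 6q
  the incumbent's expected payoff from Accommodate: q·2 + (1−q)·1 = q + 1
  6q = q + 1  ⇒  5q = 1  ⇒  q = 1/5.
At equilibrium the incumbent is indifferent across rows, so the incumbent's payoff equals the payoff from Fight: (1/5)·6 + (4/5)·0 = 6/5.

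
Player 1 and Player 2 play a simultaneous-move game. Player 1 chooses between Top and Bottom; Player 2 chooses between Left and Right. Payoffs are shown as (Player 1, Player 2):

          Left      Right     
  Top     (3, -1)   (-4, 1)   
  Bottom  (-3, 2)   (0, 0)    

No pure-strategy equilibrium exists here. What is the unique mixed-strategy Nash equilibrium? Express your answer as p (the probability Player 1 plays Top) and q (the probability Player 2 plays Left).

Player 1's mix must leave Player 2 indifferent between Left and Right.
  Player 2's payoff to Left: p·(-1) + (1−p)·2 = -3p + 2
  Player 2's payoff to Right: p·1 + (1−p)·0 = p
  -3p + 2 = p  ⇒  -4p = -2  ⇒  p = 1/2.
Player 2's mix must leave Player 1 indifferent between Top and Bottom.
  Player 1's payoff to Top: q·3 + (1−q)·(-4) = 7q - 4
  Player 1's payoff to Bottom: q·(-3) + (1−q)·0 = -3q
  7q - 4 = -3q  ⇒  10q = 4  ⇒  q = 2/5.

p = 1/2, q = 2/5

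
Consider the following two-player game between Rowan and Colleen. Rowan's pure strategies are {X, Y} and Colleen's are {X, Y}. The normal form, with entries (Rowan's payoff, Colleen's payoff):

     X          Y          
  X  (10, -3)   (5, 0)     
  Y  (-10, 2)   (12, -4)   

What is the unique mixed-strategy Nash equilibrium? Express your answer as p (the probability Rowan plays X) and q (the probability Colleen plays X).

p = 2/3, q = 7/27

For Colleen to be willing to mix, Colleen must be indifferent between X and Y, which pins down Rowan's mix.
  Colleen's payoff to X: p·(-3) + (1−p)·2 = -5p + 2
  Colleen's payoff to Y: p·0 + (1−p)·(-4) = 4p - 4
  -5p + 2 = 4p - 4  ⇒  -9p = -6  ⇒  p = 2/3.
In a mixed equilibrium Rowan is indifferent between X and Y; this condition fixes q.
  Rowan's expected payoff from X: q·10 + (1−q)·5 = 5q + 5
  Rowan's expected payoff from Y: q·(-10) + (1−q)·12 = -22q + 12
  5q + 5 = -22q + 12  ⇒  27q = 7  ⇒  q = 7/27.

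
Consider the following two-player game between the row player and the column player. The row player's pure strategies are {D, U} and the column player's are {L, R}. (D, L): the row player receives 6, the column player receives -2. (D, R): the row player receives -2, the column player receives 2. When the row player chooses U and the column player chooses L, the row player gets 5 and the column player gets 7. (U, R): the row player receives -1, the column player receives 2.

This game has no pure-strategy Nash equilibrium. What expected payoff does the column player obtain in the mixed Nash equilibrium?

Set the column player's expected payoff from L equal to that from R:
  the column player's expected payoff from L: p·(-2) + (1−p)·7 = -9p + 7
  the column player's expected payoff from R: p·2 + (1−p)·2 = 2
  -9p + 7 = 2  ⇒  -9p = -5  ⇒  p = 5/9.
At equilibrium the column player is indifferent across columns, so the column player's payoff equals the payoff from L: (5/9)·(-2) + (4/9)·7 = 2.

2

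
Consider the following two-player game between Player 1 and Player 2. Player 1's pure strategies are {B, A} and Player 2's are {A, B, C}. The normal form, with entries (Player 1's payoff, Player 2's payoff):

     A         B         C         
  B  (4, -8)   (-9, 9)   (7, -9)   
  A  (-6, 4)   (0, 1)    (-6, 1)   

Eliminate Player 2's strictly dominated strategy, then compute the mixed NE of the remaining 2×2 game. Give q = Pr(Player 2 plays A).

q = 9/19

Player 2's strategy C is strictly dominated by A: -8 > -9 and 4 > 1. Eliminate C.
Set Player 1's expected payoff from B equal to that from A:
  Player 1's payoff from B: q·4 + (1−q)·(-9) = 13q - 9
  Player 1's payoff from A: q·(-6) + (1−q)·0 = -6q
  13q - 9 = -6q  ⇒  19q = 9  ⇒  q = 9/19.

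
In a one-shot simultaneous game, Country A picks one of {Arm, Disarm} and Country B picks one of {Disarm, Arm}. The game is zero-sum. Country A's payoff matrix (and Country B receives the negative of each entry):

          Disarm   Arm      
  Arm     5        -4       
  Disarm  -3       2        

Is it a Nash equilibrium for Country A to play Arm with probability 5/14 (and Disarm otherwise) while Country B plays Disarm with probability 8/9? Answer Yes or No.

No

Given Country B's mix q = 8/9, Country A's payoff from Arm is 4 but from Disarm is -22/9. Country A strictly prefers Arm, so Country A would not mix.
So the proposed profile is not a Nash equilibrium.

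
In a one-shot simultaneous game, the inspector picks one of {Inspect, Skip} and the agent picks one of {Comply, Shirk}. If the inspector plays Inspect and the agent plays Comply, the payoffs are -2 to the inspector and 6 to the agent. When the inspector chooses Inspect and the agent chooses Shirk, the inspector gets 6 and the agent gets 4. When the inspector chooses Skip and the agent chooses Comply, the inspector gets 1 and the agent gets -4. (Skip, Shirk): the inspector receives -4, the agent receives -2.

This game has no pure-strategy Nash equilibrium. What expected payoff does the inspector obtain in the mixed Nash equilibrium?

In a mixed equilibrium the inspector is indifferent between Inspect and Skip; this condition fixes q.
  the inspector's expected payoff from Inspect: q·(-2) + (1−q)·6 = -8q + 6
  the inspector's expected payoff from Skip: q·1 + (1−q)·(-4) = 5q - 4
  -8q + 6 = 5q - 4  ⇒  -13q = -10  ⇒  q = 10/13.
At equilibrium the inspector is indifferent across rows, so the inspector's payoff equals the payoff from Inspect: (10/13)·(-2) + (3/13)·6 = -2/13.

-2/13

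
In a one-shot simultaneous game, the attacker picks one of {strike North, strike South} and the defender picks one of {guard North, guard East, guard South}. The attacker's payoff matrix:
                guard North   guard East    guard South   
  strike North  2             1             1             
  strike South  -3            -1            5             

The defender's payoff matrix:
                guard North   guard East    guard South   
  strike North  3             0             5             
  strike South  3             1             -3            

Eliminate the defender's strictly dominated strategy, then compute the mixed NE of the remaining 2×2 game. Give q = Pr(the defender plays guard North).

q = 4/9

The defender's strategy guard East is strictly dominated by guard North: 3 > 0 and 3 > 1. Eliminate guard East.
For the attacker to be willing to mix, the attacker must be indifferent between strike North and strike South, which pins down the defender's mix.
  the attacker's payoff from strike North: q·2 + (1−q)·1 = q + 1
  the attacker's payoff from strike South: q·(-3) + (1−q)·5 = -8q + 5
  q + 1 = -8q + 5  ⇒  9q = 4  ⇒  q = 4/9.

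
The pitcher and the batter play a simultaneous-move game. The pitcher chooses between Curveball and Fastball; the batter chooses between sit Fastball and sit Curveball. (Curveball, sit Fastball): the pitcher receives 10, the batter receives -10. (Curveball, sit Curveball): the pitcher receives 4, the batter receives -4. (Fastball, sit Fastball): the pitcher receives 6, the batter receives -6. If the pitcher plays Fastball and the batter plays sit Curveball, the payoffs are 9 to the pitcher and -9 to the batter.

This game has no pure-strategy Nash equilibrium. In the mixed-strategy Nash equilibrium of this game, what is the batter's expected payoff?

For the batter to be willing to mix, the batter must be indifferent between sit Fastball and sit Curveball, which pins down the pitcher's mix.
  the batter's expected payoff from sit Fastball: p·(-10) + (1−p)·(-6) = -4p - 6
  the batter's expected payoff from sit Curveball: p·(-4) + (1−p)·(-9) = 5p - 9
  -4p - 6 = 5p - 9  ⇒  -9p = -3  ⇒  p = 1/3.
At equilibrium the batter is indifferent across columns, so the batter's payoff equals the payoff from sit Fastball: (1/3)·(-10) + (2/3)·(-6) = -22/3.

-22/3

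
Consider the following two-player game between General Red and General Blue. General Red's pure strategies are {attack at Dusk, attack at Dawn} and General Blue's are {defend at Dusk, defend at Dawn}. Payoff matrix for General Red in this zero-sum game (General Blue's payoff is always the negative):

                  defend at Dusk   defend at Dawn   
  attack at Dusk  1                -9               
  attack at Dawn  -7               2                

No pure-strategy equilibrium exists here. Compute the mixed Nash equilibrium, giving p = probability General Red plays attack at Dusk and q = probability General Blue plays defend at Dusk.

Set General Blue's expected payoff from defend at Dusk equal to that from defend at Dawn:
  General Blue's payoff from defend at Dusk: p·(-1) + (1−p)·7 = -8p + 7
  General Blue's payoff from defend at Dawn: p·9 + (1−p)·(-2) = 11p - 2
  -8p + 7 = 11p - 2  ⇒  -19p = -9  ⇒  p = 9/19.
Set General Red's expected payoff from attack at Dusk equal to that from attack at Dawn:
  General Red's payoff from attack at Dusk: q·1 + (1−q)·(-9) = 10q - 9
  General Red's payoff from attack at Dawn: q·(-7) + (1−q)·2 = -9q + 2
  10q - 9 = -9q + 2  ⇒  19q = 11  ⇒  q = 11/19.

p = 9/19, q = 11/19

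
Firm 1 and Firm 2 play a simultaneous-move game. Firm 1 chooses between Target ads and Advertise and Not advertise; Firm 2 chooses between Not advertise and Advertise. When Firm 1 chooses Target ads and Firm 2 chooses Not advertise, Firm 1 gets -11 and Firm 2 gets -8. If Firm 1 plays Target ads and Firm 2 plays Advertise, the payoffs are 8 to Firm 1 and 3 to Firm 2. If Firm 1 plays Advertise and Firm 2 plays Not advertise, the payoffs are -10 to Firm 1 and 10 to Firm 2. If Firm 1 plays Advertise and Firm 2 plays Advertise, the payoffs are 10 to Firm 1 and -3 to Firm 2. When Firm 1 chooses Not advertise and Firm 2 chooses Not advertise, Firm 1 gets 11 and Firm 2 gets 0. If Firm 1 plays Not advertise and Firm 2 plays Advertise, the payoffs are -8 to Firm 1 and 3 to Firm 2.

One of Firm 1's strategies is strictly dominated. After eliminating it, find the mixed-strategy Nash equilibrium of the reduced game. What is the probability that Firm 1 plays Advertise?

p = 3/16

Firm 1's strategy Target ads is strictly dominated by Advertise: -10 > -11 and 10 > 8. Eliminate Target ads.
Set Firm 2's expected payoff from Not advertise equal to that from Advertise:
  Firm 2's payoff from Not advertise: p·10 + (1−p)·0 = 10p
  Firm 2's payoff from Advertise: p·(-3) + (1−p)·3 = -6p + 3
  10p = -6p + 3  ⇒  16p = 3  ⇒  p = 3/16.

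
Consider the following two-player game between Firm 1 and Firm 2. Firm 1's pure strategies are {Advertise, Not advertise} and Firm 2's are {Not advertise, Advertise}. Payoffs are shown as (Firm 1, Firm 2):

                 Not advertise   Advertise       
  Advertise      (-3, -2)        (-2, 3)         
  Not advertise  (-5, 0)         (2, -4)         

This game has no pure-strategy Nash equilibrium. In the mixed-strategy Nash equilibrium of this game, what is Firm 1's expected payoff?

For Firm 1 to be willing to mix, Firm 1 must be indifferent between Advertise and Not advertise, which pins down Firm 2's mix.
  Firm 1's expected payoff from Advertise: q·(-3) + (1−q)·(-2) = -q - 2
  Firm 1's expected payoff from Not advertise: q·(-5) + (1−q)·2 = -7q + 2
  -q - 2 = -7q + 2  ⇒  6q = 4  ⇒  q = 2/3.
At equilibrium Firm 1 is indifferent across rows, so Firm 1's payoff equals the payoff from Advertise: (2/3)·(-3) + (1/3)·(-2) = -8/3.

-8/3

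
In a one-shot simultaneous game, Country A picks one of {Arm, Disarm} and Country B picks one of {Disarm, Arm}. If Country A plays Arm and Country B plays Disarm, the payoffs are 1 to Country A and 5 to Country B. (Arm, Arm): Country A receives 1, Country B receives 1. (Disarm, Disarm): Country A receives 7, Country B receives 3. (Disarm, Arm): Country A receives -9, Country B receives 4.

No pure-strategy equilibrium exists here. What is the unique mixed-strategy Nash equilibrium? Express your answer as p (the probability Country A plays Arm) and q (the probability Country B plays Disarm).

Set Country B's expected payoff from Disarm equal to that from Arm:
  Country B's payoff from Disarm: p·5 + (1−p)·3 = 2p + 3
  Country B's payoff from Arm: p·1 + (1−p)·4 = -3p + 4
  2p + 3 = -3p + 4  ⇒  5p = 1  ⇒  p = 1/5.
For Country A to be willing to mix, Country A must be indifferent between Arm and Disarm, which pins down Country B's mix.
  Country A's expected payoff from Arm: q·1 + (1−q)·1 = 1
  Country A's expected payoff from Disarm: q·7 + (1−q)·(-9) = 16q - 9
  1 = 16q - 9  ⇒  -16q = -10  ⇒  q = 5/8.

p = 1/5, q = 5/8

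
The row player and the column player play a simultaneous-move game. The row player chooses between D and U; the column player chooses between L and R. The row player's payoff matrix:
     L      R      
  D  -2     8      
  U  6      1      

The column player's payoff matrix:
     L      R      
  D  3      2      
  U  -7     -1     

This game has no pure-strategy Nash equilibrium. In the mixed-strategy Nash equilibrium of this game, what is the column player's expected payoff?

11/7

Set the column player's expected payoff from L equal to that from R:
  the column player's expected payoff from L: p·3 + (1−p)·(-7) = 10p - 7
  the column player's expected payoff from R: p·2 + (1−p)·(-1) = 3p - 1
  10p - 7 = 3p - 1  ⇒  7p = 6  ⇒  p = 6/7.
At equilibrium the column player is indifferent across columns, so the column player's payoff equals the payoff from L: (6/7)·3 + (1/7)·(-7) = 11/7.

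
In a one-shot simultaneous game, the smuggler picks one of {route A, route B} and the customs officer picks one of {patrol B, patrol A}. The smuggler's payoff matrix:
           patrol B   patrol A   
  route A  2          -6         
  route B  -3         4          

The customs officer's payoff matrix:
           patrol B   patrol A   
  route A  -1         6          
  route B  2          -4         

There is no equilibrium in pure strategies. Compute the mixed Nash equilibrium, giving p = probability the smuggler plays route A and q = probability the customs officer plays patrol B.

p = 6/13, q = 2/3

For the customs officer to be willing to mix, the customs officer must be indifferent between patrol B and patrol A, which pins down the smuggler's mix.
  the customs officer's payoff to patrol B: p·(-1) + (1−p)·2 = -3p + 2
  the customs officer's payoff to patrol A: p·6 + (1−p)·(-4) = 10p - 4
  -3p + 2 = 10p - 4  ⇒  -13p = -6  ⇒  p = 6/13.
In a mixed equilibrium the smuggler is indifferent between route A and route B; this condition fixes q.
  the smuggler's expected payoff from route A: q·2 + (1−q)·(-6) = 8q - 6
  the smuggler's expected payoff from route B: q·(-3) + (1−q)·4 = -7q + 4
  8q - 6 = -7q + 4  ⇒  15q = 10  ⇒  q = 2/3.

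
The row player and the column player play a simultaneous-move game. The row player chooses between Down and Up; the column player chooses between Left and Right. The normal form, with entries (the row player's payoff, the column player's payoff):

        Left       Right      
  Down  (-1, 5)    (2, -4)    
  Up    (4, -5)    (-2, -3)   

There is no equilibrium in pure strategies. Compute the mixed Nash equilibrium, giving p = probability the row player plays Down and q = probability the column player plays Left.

p = 2/11, q = 4/9

The row player's mix must leave the column player indifferent between Left and Right.
  the column player's payoff from Left: p·5 + (1−p)·(-5) = 10p - 5
  the column player's payoff from Right: p·(-4) + (1−p)·(-3) = -p - 3
  10p - 5 = -p - 3  ⇒  11p = 2  ⇒  p = 2/11.
In a mixed equilibrium the row player is indifferent between Down and Up; this condition fixes q.
  the row player's payoff from Down: q·(-1) + (1−q)·2 = -3q + 2
  the row player's payoff from Up: q·4 + (1−q)·(-2) = 6q - 2
  -3q + 2 = 6q - 2  ⇒  -9q = -4  ⇒  q = 4/9.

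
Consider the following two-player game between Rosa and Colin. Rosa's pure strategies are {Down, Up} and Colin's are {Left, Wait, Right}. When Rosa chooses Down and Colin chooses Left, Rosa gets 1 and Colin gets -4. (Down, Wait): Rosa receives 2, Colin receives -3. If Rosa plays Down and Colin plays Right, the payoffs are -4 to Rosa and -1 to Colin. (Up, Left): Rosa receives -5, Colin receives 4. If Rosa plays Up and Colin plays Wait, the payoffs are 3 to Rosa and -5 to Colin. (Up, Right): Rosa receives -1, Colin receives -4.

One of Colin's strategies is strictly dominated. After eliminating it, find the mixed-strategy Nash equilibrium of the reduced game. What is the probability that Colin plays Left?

q = 1/3

Colin's strategy Wait is strictly dominated by Right: -1 > -3 and -4 > -5. Eliminate Wait.
Colin's mix must leave Rosa indifferent between Down and Up.
  Rosa's expected payoff from Down: q·1 + (1−q)·(-4) = 5q - 4
  Rosa's expected payoff from Up: q·(-5) + (1−q)·(-1) = -4q - 1
  5q - 4 = -4q - 1  ⇒  9q = 3  ⇒  q = 1/3.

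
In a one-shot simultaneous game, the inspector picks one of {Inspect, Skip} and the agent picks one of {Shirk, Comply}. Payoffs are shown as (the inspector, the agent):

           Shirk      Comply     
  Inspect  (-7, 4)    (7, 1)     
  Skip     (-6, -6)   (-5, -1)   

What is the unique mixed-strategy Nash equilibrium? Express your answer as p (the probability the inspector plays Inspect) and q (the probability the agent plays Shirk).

The inspector's mix must leave the agent indifferent between Shirk and Comply.
  the agent's payoff to Shirk: p·4 + (1−p)·(-6) = 10p - 6
  the agent's payoff to Comply: p·1 + (1−p)·(-1) = 2p - 1
  10p - 6 = 2p - 1  ⇒  8p = 5  ⇒  p = 5/8.
In a mixed equilibrium the inspector is indifferent between Inspect and Skip; this condition fixes q.
  the inspector's payoff from Inspect: q·(-7) + (1−q)·7 = -14q + 7
  the inspector's payoff from Skip: q·(-6) + (1−q)·(-5) = -q - 5
  -14q + 7 = -q - 5  ⇒  -13q = -12  ⇒  q = 12/13.

p = 5/8, q = 12/13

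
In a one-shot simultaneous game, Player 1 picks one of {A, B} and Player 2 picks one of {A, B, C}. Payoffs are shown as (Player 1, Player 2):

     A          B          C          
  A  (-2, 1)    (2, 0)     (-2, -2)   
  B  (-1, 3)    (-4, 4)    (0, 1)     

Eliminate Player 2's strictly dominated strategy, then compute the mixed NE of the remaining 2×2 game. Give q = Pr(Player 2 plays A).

q = 6/7

Player 2's strategy C is strictly dominated by A: 1 > -2 and 3 > 1. Eliminate C.
For Player 1 to be willing to mix, Player 1 must be indifferent between A and B, which pins down Player 2's mix.
  Player 1's payoff to A: q·(-2) + (1−q)·2 = -4q + 2
  Player 1's payoff to B: q·(-1) + (1−q)·(-4) = 3q - 4
  -4q + 2 = 3q - 4  ⇒  -7q = -6  ⇒  q = 6/7.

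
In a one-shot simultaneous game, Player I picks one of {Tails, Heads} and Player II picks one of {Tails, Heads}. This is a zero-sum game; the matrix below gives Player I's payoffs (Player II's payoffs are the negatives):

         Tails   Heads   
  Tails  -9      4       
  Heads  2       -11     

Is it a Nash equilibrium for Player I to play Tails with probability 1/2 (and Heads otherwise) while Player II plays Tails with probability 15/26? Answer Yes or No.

Yes

Check Player II's indifference given Player I's mix p = 1/2:
  payoff from Tails = 7/2; payoff from Heads = 7/2 — equal.
Check Player I's indifference given Player II's mix q = 15/26:
  payoff from Tails = -7/2; payoff from Heads = -7/2 — equal.
Both players are indifferent, so neither can profitably deviate.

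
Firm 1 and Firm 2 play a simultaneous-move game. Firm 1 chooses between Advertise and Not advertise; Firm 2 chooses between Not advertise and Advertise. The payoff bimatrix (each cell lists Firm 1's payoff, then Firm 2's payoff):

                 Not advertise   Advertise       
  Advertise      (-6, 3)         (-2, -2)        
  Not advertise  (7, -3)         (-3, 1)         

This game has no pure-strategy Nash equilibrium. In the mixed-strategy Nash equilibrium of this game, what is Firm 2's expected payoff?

-1/3

In a mixed equilibrium Firm 2 is indifferent between Not advertise and Advertise; this condition fixes p.
  Firm 2's expected payoff from Not advertise: p·3 + (1−p)·(-3) = 6p - 3
  Firm 2's expected payoff from Advertise: p·(-2) + (1−p)·1 = -3p + 1
  6p - 3 = -3p + 1  ⇒  9p = 4  ⇒  p = 4/9.
At equilibrium Firm 2 is indifferent across columns, so Firm 2's payoff equals the payoff from Not advertise: (4/9)·3 + (5/9)·(-3) = -1/3.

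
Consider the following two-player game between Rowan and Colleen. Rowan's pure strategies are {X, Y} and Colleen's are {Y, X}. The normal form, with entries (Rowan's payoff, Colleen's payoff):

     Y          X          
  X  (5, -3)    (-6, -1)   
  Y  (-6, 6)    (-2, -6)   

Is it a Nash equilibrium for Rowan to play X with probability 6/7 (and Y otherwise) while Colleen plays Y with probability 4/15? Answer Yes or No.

Check Colleen's indifference given Rowan's mix p = 6/7:
  payoff from Y = -12/7; payoff from X = -12/7 — equal.
Check Rowan's indifference given Colleen's mix q = 4/15:
  payoff from X = -46/15; payoff from Y = -46/15 — equal.
Both players are indifferent, so neither can profitably deviate.

Yes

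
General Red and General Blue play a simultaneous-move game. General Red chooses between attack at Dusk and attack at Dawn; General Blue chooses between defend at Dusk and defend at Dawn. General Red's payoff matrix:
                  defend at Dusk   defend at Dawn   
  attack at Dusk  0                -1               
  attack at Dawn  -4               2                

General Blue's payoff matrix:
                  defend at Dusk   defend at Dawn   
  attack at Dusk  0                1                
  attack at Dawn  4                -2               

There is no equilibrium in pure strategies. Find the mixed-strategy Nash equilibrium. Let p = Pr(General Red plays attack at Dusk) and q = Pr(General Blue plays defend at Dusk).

For General Blue to be willing to mix, General Blue must be indifferent between defend at Dusk and defend at Dawn, which pins down General Red's mix.
  General Blue's expected payoff from defend at Dusk: p·0 + (1−p)·4 = -4p + 4
  General Blue's expected payoff from defend at Dawn: p·1 + (1−p)·(-2) = 3p - 2
  -4p + 4 = 3p - 2  ⇒  -7p = -6  ⇒  p = 6/7.
General Red's indifference between attack at Dusk and attack at Dawn determines General Blue's mixing probability q:
  General Red's expected payoff from attack at Dusk: q·0 + (1−q)·(-1) = q - 1
  General Red's expected payoff from attack at Dawn: q·(-4) + (1−q)·2 = -6q + 2
  q - 1 = -6q + 2  ⇒  7q = 3  ⇒  q = 3/7.

p = 6/7, q = 3/7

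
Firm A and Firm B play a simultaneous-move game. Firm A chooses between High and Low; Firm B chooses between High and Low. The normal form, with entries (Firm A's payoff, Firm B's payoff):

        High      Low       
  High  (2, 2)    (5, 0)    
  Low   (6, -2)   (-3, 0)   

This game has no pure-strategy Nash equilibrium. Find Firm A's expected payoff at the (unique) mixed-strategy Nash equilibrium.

3

In a mixed equilibrium Firm A is indifferent between High and Low; this condition fixes q.
  Firm A's expected payoff from High: q·2 + (1−q)·5 = -3q + 5
  Firm A's expected payoff from Low: q·6 + (1−q)·(-3) = 9q - 3
  -3q + 5 = 9q - 3  ⇒  -12q = -8  ⇒  q = 2/3.
At equilibrium Firm A is indifferent across rows, so Firm A's payoff equals the payoff from High: (2/3)·2 + (1/3)·5 = 3.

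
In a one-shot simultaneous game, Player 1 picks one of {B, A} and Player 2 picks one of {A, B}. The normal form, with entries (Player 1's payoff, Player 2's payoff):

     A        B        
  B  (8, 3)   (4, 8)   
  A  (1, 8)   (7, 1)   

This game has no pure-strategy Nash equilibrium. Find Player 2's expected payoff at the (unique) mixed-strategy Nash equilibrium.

61/12

Set Player 2's expected payoff from A equal to that from B:
  Player 2's expected payoff from A: p·3 + (1−p)·8 = -5p + 8
  Player 2's expected payoff from B: p·8 + (1−p)·1 = 7p + 1
  -5p + 8 = 7p + 1  ⇒  -12p = -7  ⇒  p = 7/12.
At equilibrium Player 2 is indifferent across columns, so Player 2's payoff equals the payoff from A: (7/12)·3 + (5/12)·8 = 61/12.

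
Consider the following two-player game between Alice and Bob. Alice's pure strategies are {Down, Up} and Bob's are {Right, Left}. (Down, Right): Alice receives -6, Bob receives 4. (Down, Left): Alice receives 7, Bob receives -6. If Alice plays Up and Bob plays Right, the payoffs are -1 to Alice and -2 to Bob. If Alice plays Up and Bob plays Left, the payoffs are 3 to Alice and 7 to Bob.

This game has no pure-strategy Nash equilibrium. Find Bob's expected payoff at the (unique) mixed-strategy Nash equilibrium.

Set Bob's expected payoff from Right equal to that from Left:
  Bob's expected payoff from Right: p·4 + (1−p)·(-2) = 6p - 2
  Bob's expected payoff from Left: p·(-6) + (1−p)·7 = -13p + 7
  6p - 2 = -13p + 7  ⇒  19p = 9  ⇒  p = 9/19.
At equilibrium Bob is indifferent across columns, so Bob's payoff equals the payoff from Right: (9/19)·4 + (10/19)·(-2) = 16/19.

16/19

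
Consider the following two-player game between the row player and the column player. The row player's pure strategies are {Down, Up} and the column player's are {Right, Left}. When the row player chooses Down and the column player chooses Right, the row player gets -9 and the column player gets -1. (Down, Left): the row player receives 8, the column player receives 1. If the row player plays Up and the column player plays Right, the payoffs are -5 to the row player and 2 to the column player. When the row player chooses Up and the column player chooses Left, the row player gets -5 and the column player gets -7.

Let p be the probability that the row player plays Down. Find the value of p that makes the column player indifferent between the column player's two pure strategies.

Set the column player's expected payoff from Right equal to that from Left:
  the column player's payoff to Right: p·(-1) + (1−p)·2 = -3p + 2
  the column player's payoff to Left: p·1 + (1−p)·(-7) = 8p - 7
  -3p + 2 = 8p - 7  ⇒  -11p = -9  ⇒  p = 9/11.

p = 9/11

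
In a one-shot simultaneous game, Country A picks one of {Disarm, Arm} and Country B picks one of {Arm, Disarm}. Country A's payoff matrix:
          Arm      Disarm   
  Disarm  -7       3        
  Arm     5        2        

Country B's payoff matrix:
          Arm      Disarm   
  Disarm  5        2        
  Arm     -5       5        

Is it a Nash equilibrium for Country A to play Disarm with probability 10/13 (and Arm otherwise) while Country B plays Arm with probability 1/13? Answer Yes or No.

Yes

Check Country B's indifference given Country A's mix p = 10/13:
  payoff from Arm = 35/13; payoff from Disarm = 35/13 — equal.
Check Country A's indifference given Country B's mix q = 1/13:
  payoff from Disarm = 29/13; payoff from Arm = 29/13 — equal.
Both players are indifferent, so neither can profitably deviate.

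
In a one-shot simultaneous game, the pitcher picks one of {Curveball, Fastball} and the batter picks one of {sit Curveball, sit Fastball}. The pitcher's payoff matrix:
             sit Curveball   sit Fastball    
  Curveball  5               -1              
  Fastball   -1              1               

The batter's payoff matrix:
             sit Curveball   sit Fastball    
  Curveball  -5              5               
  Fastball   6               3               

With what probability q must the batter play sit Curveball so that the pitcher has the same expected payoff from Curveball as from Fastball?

q = 1/4

In a mixed equilibrium the pitcher is indifferent between Curveball and Fastball; this condition fixes q.
  the pitcher's payoff to Curveball: q·5 + (1−q)·(-1) = 6q - 1
  the pitcher's payoff to Fastball: q·(-1) + (1−q)·1 = -2q + 1
  6q - 1 = -2q + 1  ⇒  8q = 2  ⇒  q = 1/4.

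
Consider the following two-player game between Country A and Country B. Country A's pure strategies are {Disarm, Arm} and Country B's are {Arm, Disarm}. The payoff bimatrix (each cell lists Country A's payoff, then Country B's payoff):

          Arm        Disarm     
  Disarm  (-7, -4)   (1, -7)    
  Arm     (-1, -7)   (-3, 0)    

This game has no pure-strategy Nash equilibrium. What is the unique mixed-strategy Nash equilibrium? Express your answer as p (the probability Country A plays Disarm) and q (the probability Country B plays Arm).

p = 7/10, q = 2/5

In a mixed equilibrium Country B is indifferent between Arm and Disarm; this condition fixes p.
  Country B's payoff from Arm: p·(-4) + (1−p)·(-7) = 3p - 7
  Country B's payoff from Disarm: p·(-7) + (1−p)·0 = -7p
  3p - 7 = -7p  ⇒  10p = 7  ⇒  p = 7/10.
Country B's mix must leave Country A indifferent between Disarm and Arm.
  Country A's expected payoff from Disarm: q·(-7) + (1−q)·1 = -8q + 1
  Country A's expected payoff from Arm: q·(-1) + (1−q)·(-3) = 2q - 3
  -8q + 1 = 2q - 3  ⇒  -10q = -4  ⇒  q = 2/5.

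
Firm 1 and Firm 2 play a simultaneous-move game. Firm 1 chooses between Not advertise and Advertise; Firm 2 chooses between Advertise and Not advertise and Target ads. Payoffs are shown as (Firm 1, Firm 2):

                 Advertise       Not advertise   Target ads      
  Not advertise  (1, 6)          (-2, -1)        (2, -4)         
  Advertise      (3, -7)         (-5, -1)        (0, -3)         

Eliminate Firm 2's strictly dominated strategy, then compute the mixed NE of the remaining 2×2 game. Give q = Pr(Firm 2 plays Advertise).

q = 3/5

Firm 2's strategy Target ads is strictly dominated by Not advertise: -1 > -4 and -1 > -3. Eliminate Target ads.
Firm 2's mix must leave Firm 1 indifferent between Not advertise and Advertise.
  Firm 1's expected payoff from Not advertise: q·1 + (1−q)·(-2) = 3q - 2
  Firm 1's expected payoff from Advertise: q·3 + (1−q)·(-5) = 8q - 5
  3q - 2 = 8q - 5  ⇒  -5q = -3  ⇒  q = 3/5.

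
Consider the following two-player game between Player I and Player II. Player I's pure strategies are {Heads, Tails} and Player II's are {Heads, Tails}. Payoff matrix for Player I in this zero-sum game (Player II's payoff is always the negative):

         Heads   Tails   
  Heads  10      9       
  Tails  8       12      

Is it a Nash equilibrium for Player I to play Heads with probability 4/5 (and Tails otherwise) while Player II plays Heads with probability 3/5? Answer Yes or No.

Check Player II's indifference given Player I's mix p = 4/5:
  payoff from Heads = -48/5; payoff from Tails = -48/5 — equal.
Check Player I's indifference given Player II's mix q = 3/5:
  payoff from Heads = 48/5; payoff from Tails = 48/5 — equal.
Both players are indifferent, so neither can profitably deviate.

Yes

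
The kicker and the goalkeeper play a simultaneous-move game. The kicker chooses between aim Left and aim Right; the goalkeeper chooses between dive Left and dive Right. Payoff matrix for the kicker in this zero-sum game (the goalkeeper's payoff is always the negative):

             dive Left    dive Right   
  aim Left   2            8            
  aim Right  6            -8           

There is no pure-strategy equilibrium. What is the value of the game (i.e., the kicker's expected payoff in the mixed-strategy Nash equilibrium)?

In a mixed equilibrium the kicker is indifferent between aim Left and aim Right; this condition fixes q.
  the kicker's expected payoff from aim Left: q·2 + (1−q)·8 = -6q + 8
  the kicker's expected payoff from aim Right: q·6 + (1−q)·(-8) = 14q - 8
  -6q + 8 = 14q - 8  ⇒  -20q = -16  ⇒  q = 4/5.
The value is the kicker's expected payoff against this mix (using aim Left): (4/5)·2 + (1/5)·8 = 16/5.

v = 16/5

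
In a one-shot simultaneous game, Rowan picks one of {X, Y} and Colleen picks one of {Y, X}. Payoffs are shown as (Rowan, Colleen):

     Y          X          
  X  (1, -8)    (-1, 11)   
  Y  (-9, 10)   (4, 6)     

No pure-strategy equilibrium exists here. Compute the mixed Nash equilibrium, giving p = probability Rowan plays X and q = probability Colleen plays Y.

For Colleen to be willing to mix, Colleen must be indifferent between Y and X, which pins down Rowan's mix.
  Colleen's expected payoff from Y: p·(-8) + (1−p)·10 = -18p + 10
  Colleen's expected payoff from X: p·11 + (1−p)·6 = 5p + 6
  -18p + 10 = 5p + 6  ⇒  -23p = -4  ⇒  p = 4/23.
Colleen's mix must leave Rowan indifferent between X and Y.
  Rowan's payoff to X: q·1 + (1−q)·(-1) = 2q - 1
  Rowan's payoff to Y: q·(-9) + (1−q)·4 = -13q + 4
  2q - 1 = -13q + 4  ⇒  15q = 5  ⇒  q = 1/3.

p = 4/23, q = 1/3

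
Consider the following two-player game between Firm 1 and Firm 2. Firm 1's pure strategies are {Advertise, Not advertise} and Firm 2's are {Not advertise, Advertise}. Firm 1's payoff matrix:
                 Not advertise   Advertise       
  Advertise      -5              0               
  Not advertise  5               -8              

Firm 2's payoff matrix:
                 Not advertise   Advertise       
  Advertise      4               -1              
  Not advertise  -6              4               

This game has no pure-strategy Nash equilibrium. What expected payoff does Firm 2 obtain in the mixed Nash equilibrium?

In a mixed equilibrium Firm 2 is indifferent between Not advertise and Advertise; this condition fixes p.
  Firm 2's payoff from Not advertise: p·4 + (1−p)·(-6) = 10p - 6
  Firm 2's payoff from Advertise: p·(-1) + (1−p)·4 = -5p + 4
  10p - 6 = -5p + 4  ⇒  15p = 10  ⇒  p = 2/3.
At equilibrium Firm 2 is indifferent across columns, so Firm 2's payoff equals the payoff from Not advertise: (2/3)·4 + (1/3)·(-6) = 2/3.

2/3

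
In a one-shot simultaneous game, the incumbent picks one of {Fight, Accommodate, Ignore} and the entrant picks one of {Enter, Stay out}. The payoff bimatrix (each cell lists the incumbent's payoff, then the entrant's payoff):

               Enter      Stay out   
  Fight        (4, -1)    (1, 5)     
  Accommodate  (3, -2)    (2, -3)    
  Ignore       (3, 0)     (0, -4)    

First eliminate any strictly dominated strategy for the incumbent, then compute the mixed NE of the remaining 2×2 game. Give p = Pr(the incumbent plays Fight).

The incumbent's strategy Ignore is strictly dominated by Fight: 4 > 3 and 1 > 0. Eliminate Ignore.
The incumbent's mix must leave the entrant indifferent between Enter and Stay out.
  the entrant's payoff from Enter: p·(-1) + (1−p)·(-2) = p - 2
  the entrant's payoff from Stay out: p·5 + (1−p)·(-3) = 8p - 3
  p - 2 = 8p - 3  ⇒  -7p = -1  ⇒  p = 1/7.

p = 1/7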